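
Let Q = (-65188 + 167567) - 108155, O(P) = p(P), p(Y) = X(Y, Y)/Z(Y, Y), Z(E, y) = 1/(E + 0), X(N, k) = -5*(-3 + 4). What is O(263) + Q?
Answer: -7091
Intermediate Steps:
X(N, k) = -5 (X(N, k) = -5*1 = -5)
Z(E, y) = 1/E
p(Y) = -5*Y
O(P) = -5*P
Q = -5776 (Q = 102379 - 108155 = -5776)
O(263) + Q = -5*263 - 5776 = -1315 - 5776 = -7091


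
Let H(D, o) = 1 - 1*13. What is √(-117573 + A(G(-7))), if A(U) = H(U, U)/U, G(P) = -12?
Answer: 2*I*√29393 ≈ 342.89*I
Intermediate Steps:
H(D, o) = -12 (H(D, o) = 1 - 13 = -12)
A(U) = -12/U
√(-117573 + A(G(-7))) = √(-117573 - 12/(-12)) = √(-117573 - 12*(-1/12)) = √(-117573 + 1) = √(-117572) = 2*I*√29393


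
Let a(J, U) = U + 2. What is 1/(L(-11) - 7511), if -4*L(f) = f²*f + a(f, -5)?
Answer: -2/14355 ≈ -0.00013932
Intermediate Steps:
a(J, U) = 2 + U
L(f) = ¾ - f³/4 (L(f) = -(f²*f + (2 - 5))/4 = -(f³ - 3)/4 = -(-3 + f³)/4 = ¾ - f³/4)
1/(L(-11) - 7511) = 1/((¾ - ¼*(-11)³) - 7511) = 1/((¾ - ¼*(-1331)) - 7511) = 1/((¾ + 1331/4) - 7511) = 1/(667/2 - 7511) = 1/(-14355/2) = -2/14355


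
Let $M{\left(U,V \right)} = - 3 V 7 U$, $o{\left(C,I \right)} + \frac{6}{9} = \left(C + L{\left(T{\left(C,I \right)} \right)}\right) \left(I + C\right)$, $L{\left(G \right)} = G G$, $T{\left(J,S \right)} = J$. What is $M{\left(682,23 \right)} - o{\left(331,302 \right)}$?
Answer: $- \frac{209673124}{3} \approx -6.9891 \cdot 10^{7}$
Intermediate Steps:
$L{\left(G \right)} = G^{2}$
$o{\left(C,I \right)} = - \frac{2}{3} + \left(C + I\right) \left(C + C^{2}\right)$ ($o{\left(C,I \right)} = - \frac{2}{3} + \left(C + C^{2}\right) \left(I + C\right) = - \frac{2}{3} + \left(C + C^{2}\right) \left(C + I\right) = - \frac{2}{3} + \left(C + I\right) \left(C + C^{2}\right)$)
$M{\left(U,V \right)} = - 21 U V$ ($M{\left(U,V \right)} = - 21 V U = - 21 U V$)
$M{\left(682,23 \right)} - o{\left(331,302 \right)} = \left(-21\right) 682 \cdot 23 - \left(- \frac{2}{3} + 331^{2} + 331^{3} + 331 \cdot 302 + 302 \cdot 331^{2}\right) = -329406 - \left(- \frac{2}{3} + 109561 + 36264691 + 99962 + 302 \cdot 109561\right) = -329406 - \left(- \frac{2}{3} + 109561 + 36264691 + 99962 + 33087422\right) = -329406 - \frac{208684906}{3} = - \frac{209673124}{3}$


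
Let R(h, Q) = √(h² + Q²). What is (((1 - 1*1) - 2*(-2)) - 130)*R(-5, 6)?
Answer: -126*√61 ≈ -984.09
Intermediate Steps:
R(h, Q) = √(Q² + h²)
(((1 - 1*1) - 2*(-2)) - 130)*R(-5, 6) = (((1 - 1*1) - 2*(-2)) - 130)*√(6² + (-5)²) = (((1 - 1) + 4) - 130)*√(36 + 25) = ((0 + 4) - 130)*√61 = (4 - 130)*√61 = -126*√61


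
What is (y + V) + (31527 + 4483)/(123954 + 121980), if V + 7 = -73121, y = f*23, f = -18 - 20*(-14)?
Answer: -634716433/9459 ≈ -67102.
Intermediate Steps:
f = 262 (f = -18 + 280 = 262)
y = 6026 (y = 262*23 = 6026)
V = -73128 (V = -7 - 73121 = -73128)
(y + V) + (31527 + 4483)/(123954 + 121980) = (6026 - 73128) + (31527 + 4483)/(123954 + 121980) = -67102 + 36010/245934 = -67102 + 36010*(1/245934) = -67102 + 1385/9459 = -634716433/9459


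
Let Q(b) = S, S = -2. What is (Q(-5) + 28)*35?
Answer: 910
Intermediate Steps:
Q(b) = -2
(Q(-5) + 28)*35 = (-2 + 28)*35 = 26*35 = 910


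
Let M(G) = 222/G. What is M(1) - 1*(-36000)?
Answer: 36222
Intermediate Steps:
M(1) - 1*(-36000) = 222/1 - 1*(-36000) = 222*1 + 36000 = 222 + 36000 = 36222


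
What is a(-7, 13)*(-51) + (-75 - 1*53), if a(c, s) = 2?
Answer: -230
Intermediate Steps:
a(-7, 13)*(-51) + (-75 - 1*53) = 2*(-51) + (-75 - 1*53) = -102 + (-75 - 53) = -102 - 128 = -230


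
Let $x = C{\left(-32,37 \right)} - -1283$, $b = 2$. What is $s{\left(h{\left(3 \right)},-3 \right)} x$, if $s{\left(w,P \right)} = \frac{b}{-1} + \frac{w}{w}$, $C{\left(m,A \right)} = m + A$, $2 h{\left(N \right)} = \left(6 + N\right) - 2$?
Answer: $-1288$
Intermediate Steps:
$h{\left(N \right)} = 2 + \frac{N}{2}$ ($h{\left(N \right)} = \frac{\left(6 + N\right) - 2}{2} = \frac{4 + N}{2} = 2 + \frac{N}{2}$)
$C{\left(m,A \right)} = A + m$
$s{\left(w,P \right)} = -1$ ($s{\left(w,P \right)} = \frac{2}{-1} + \frac{w}{w} = 2 \left(-1\right) + 1 = -2 + 1 = -1$)
$x = 1288$ ($x = \left(37 - 32\right) - -1283 = 5 + 1283 = 1288$)
$s{\left(h{\left(3 \right)},-3 \right)} x = \left(-1\right) 1288 = -1288$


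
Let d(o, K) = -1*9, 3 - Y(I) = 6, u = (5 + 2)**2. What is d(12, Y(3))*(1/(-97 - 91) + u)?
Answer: -82899/188 ≈ -440.95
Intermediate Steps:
u = 49 (u = 7**2 = 49)
Y(I) = -3 (Y(I) = 3 - 1*6 = 3 - 6 = -3)
d(o, K) = -9
d(12, Y(3))*(1/(-97 - 91) + u) = -9*(1/(-97 - 91) + 49) = -9*(1/(-188) + 49) = -9*(-1/188 + 49) = -9*9211/188 = -82899/188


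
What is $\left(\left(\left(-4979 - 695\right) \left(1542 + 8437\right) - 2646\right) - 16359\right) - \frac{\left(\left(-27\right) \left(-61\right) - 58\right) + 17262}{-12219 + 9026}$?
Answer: $- \frac{180851025392}{3193} \approx -5.664 \cdot 10^{7}$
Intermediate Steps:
$\left(\left(\left(-4979 - 695\right) \left(1542 + 8437\right) - 2646\right) - 16359\right) - \frac{\left(\left(-27\right) \left(-61\right) - 58\right) + 17262}{-12219 + 9026} = \left(\left(\left(-5674\right) 9979 - 2646\right) - 16359\right) - \frac{\left(1647 - 58\right) + 17262}{-3193} = \left(\left(-56620846 - 2646\right) - 16359\right) - \left(1589 + 17262\right) \left(- \frac{1}{3193}\right) = \left(-56623492 - 16359\right) - 18851 \left(- \frac{1}{3193}\right) = -56639851 - - \frac{18851}{3193} = -56639851 + \frac{18851}{3193} = - \frac{180851025392}{3193}$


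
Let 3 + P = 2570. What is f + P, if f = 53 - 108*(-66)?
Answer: 9748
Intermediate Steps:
P = 2567 (P = -3 + 2570 = 2567)
f = 7181 (f = 53 + 7128 = 7181)
f + P = 7181 + 2567 = 9748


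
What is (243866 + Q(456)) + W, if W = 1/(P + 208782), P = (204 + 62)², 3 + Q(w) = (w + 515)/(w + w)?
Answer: 31085188450219/127469328 ≈ 2.4386e+5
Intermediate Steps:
Q(w) = -3 + (515 + w)/(2*w) (Q(w) = -3 + (w + 515)/(w + w) = -3 + (515 + w)/((2*w)) = -3 + (515 + w)*(1/(2*w)) = -3 + (515 + w)/(2*w))
P = 70756 (P = 266² = 70756)
W = 1/279538 (W = 1/(70756 + 208782) = 1/279538 ≈ 3.5773e-6)
(243866 + Q(456)) + W = (243866 + (5/2)*(103 - 1*456)/456) + 1/279538 = (243866 + (5/2)*(1/456)*(103 - 456)) + 1/279538 = (243866 + (5/2)*(1/456)*(-353)) + 1/279538 = (243866 - 1765/912) + 1/279538 = 222404027/912 + 1/279538 = 31085188450219/127469328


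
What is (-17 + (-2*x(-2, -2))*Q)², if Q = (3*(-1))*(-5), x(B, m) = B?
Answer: 1849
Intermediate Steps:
Q = 15 (Q = -3*(-5) = 15)
(-17 + (-2*x(-2, -2))*Q)² = (-17 - 2*(-2)*15)² = (-17 + 4*15)² = (-17 + 60)² = 43² = 1849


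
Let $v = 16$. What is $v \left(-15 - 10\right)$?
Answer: $-400$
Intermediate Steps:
$v \left(-15 - 10\right) = 16 \left(-15 - 10\right) = 16 \left(-25\right) = -400$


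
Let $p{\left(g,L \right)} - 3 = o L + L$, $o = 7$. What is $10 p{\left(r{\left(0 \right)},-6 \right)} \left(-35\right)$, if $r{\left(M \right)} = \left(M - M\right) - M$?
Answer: $15750$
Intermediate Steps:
$r{\left(M \right)} = - M$ ($r{\left(M \right)} = 0 - M = - M$)
$p{\left(g,L \right)} = 3 + 8 L$ ($p{\left(g,L \right)} = 3 + \left(7 L + L\right) = 3 + 8 L$)
$10 p{\left(r{\left(0 \right)},-6 \right)} \left(-35\right) = 10 \left(3 + 8 \left(-6\right)\right) \left(-35\right) = 10 \left(3 - 48\right) \left(-35\right) = 10 \left(-45\right) \left(-35\right) = \left(-450\right) \left(-35\right) = 15750$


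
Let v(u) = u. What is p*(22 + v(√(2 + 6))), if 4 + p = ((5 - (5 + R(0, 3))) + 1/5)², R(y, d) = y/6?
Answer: -2178/25 - 198*√2/25 ≈ -98.321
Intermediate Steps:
R(y, d) = y/6 (R(y, d) = y*(⅙) = y/6)
p = -99/25 (p = -4 + ((5 - (5 + (⅙)*0)) + 1/5)² = -4 + ((5 - (5 + 0)) + ⅕)² = -4 + ((5 - 1*5) + ⅕)² = -4 + ((5 - 5) + ⅕)² = -4 + (0 + ⅕)² = -4 + (⅕)² = -4 + 1/25 = -99/25 ≈ -3.9600)
p*(22 + v(√(2 + 6))) = -99*(22 + √(2 + 6))/25 = -99*(22 + √8)/25 = -99*(22 + 2*√2)/25 = -2178/25 - 198*√2/25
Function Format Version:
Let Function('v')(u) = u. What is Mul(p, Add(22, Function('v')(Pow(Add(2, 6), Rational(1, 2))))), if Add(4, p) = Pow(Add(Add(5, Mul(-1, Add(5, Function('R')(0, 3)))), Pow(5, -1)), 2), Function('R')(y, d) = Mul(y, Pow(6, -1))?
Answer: Add(Rational(-2178, 25), Mul(Rational(-198, 25), Pow(2, Rational(1, 2)))) ≈ -98.321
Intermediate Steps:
Function('R')(y, d) = Mul(Rational(1, 6), y) (Function('R')(y, d) = Mul(y, Rational(1, 6)) = Mul(Rational(1, 6), y))
p = Rational(-99, 25) (p = Add(-4, Pow(Add(Add(5, Mul(-1, Add(5, Mul(Rational(1, 6), 0)))), Pow(5, -1)), 2)) = Add(-4, Pow(Add(Add(5, Mul(-1, Add(5, 0))), Rational(1, 5)), 2)) = Add(-4, Pow(Add(Add(5, Mul(-1, 5)), Rational(1, 5)), 2)) = Add(-4, Pow(Add(Add(5, -5), Rational(1, 5)), 2)) = Add(-4, Pow(Add(0, Rational(1, 5)), 2)) = Add(-4, Pow(Rational(1, 5), 2)) = Add(-4, Rational(1, 25)) = Rational(-99, 25) ≈ -3.9600)
Mul(p, Add(22, Function('v')(Pow(Add(2, 6), Rational(1, 2))))) = Mul(Rational(-99, 25), Add(22, Pow(Add(2, 6), Rational(1, 2)))) = Mul(Rational(-99, 25), Add(22, Pow(8, Rational(1, 2)))) = Mul(Rational(-99, 25), Add(22, Mul(2, Pow(2, Rational(1, 2))))) = Add(Rational(-2178, 25), Mul(Rational(-198, 25), Pow(2, Rational(1, 2))))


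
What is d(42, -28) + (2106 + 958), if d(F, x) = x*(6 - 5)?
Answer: 3036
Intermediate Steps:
d(F, x) = x (d(F, x) = x*1 = x)
d(42, -28) + (2106 + 958) = -28 + (2106 + 958) = -28 + 3064 = 3036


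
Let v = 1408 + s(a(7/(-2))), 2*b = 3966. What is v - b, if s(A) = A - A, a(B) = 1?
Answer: -575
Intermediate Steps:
s(A) = 0
b = 1983 (b = (½)*3966 = 1983)
v = 1408 (v = 1408 + 0 = 1408)
v - b = 1408 - 1*1983 = 1408 - 1983 = -575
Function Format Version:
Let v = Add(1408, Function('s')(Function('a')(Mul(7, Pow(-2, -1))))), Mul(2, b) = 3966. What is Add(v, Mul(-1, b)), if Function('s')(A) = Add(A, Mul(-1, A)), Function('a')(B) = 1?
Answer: -575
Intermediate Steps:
Function('s')(A) = 0
b = 1983 (b = Mul(Rational(1, 2), 3966) = 1983)
v = 1408 (v = Add(1408, 0) = 1408)
Add(v, Mul(-1, b)) = Add(1408, Mul(-1, 1983)) = Add(1408, -1983) = -575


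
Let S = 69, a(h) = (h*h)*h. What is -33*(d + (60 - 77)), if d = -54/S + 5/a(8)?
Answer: 6906669/11776 ≈ 586.50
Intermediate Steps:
a(h) = h**3 (a(h) = h**2*h = h**3)
d = -9101/11776 (d = -54/69 + 5/(8**3) = -54*1/69 + 5/512 = -18/23 + 5*(1/512) = -18/23 + 5/512 = -9101/11776 ≈ -0.77284)
-33*(d + (60 - 77)) = -33*(-9101/11776 + (60 - 77)) = -33*(-9101/11776 - 17) = -33*(-209293/11776) = 6906669/11776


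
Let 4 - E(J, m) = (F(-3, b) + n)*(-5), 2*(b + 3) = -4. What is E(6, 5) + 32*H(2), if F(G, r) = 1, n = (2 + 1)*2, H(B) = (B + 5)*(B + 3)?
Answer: 1159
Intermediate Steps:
b = -5 (b = -3 + (½)*(-4) = -3 - 2 = -5)
H(B) = (3 + B)*(5 + B) (H(B) = (5 + B)*(3 + B) = (3 + B)*(5 + B))
n = 6 (n = 3*2 = 6)
E(J, m) = 39 (E(J, m) = 4 - (1 + 6)*(-5) = 4 - 7*(-5) = 4 - 1*(-35) = 4 + 35 = 39)
E(6, 5) + 32*H(2) = 39 + 32*(15 + 2² + 8*2) = 39 + 32*(15 + 4 + 16) = 39 + 32*35 = 39 + 1120 = 1159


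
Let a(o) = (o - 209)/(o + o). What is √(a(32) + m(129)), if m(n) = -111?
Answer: 3*I*√809/8 ≈ 10.666*I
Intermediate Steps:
a(o) = (-209 + o)/(2*o) (a(o) = (-209 + o)/((2*o)) = (-209 + o)*(1/(2*o)) = (-209 + o)/(2*o))
√(a(32) + m(129)) = √((½)*(-209 + 32)/32 - 111) = √((½)*(1/32)*(-177) - 111) = √(-177/64 - 111) = √(-7281/64) = 3*I*√809/8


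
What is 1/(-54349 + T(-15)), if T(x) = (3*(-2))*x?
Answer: -1/54259 ≈ -1.8430e-5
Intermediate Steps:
T(x) = -6*x
1/(-54349 + T(-15)) = 1/(-54349 - 6*(-15)) = 1/(-54349 + 90) = 1/(-54259) = -1/54259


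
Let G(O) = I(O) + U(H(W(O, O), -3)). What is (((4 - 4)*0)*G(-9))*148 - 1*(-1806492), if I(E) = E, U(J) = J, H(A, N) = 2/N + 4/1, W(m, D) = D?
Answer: 1806492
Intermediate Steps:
H(A, N) = 4 + 2/N (H(A, N) = 2/N + 4*1 = 2/N + 4 = 4 + 2/N)
G(O) = 10/3 + O (G(O) = O + (4 + 2/(-3)) = O + (4 + 2*(-⅓)) = O + (4 - ⅔) = O + 10/3 = 10/3 + O)
(((4 - 4)*0)*G(-9))*148 - 1*(-1806492) = (((4 - 4)*0)*(10/3 - 9))*148 - 1*(-1806492) = ((0*0)*(-17/3))*148 + 1806492 = (0*(-17/3))*148 + 1806492 = 0*148 + 1806492 = 0 + 1806492 = 1806492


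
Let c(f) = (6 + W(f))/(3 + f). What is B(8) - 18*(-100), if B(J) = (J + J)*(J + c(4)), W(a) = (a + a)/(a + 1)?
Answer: 68088/35 ≈ 1945.4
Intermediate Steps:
W(a) = 2*a/(1 + a) (W(a) = (2*a)/(1 + a) = 2*a/(1 + a))
c(f) = (6 + 2*f/(1 + f))/(3 + f)
B(J) = 2*J*(38/35 + J) (B(J) = (J + J)*(J + 2*(3 + 4*4)/((1 + 4)*(3 + 4))) = (2*J)*(J + 2*(3 + 16)/(5*7)) = (2*J)*(J + 2*(⅕)*(⅐)*19) = (2*J)*(J + 38/35) = (2*J)*(38/35 + J) = 2*J*(38/35 + J))
B(8) - 18*(-100) = (2/35)*8*(38 + 35*8) - 18*(-100) = (2/35)*8*(38 + 280) + 1800 = (2/35)*8*318 + 1800 = 5088/35 + 1800 = 68088/35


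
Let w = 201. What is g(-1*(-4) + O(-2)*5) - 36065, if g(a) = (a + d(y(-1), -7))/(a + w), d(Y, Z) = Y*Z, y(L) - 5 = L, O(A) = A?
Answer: -7032709/195 ≈ -36065.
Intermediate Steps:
y(L) = 5 + L
g(a) = (-28 + a)/(201 + a) (g(a) = (a + (5 - 1)*(-7))/(a + 201) = (a + 4*(-7))/(201 + a) = (a - 28)/(201 + a) = (-28 + a)/(201 + a))
g(-1*(-4) + O(-2)*5) - 36065 = (-28 + (-1*(-4) - 2*5))/(201 + (-1*(-4) - 2*5)) - 36065 = (-28 + (4 - 10))/(201 + (4 - 10)) - 36065 = (-28 - 6)/(201 - 6) - 36065 = -34/195 - 36065 = -7032709/195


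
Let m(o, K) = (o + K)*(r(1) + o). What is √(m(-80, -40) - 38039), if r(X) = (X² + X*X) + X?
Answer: I*√28799 ≈ 169.7*I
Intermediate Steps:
r(X) = X + 2*X² (r(X) = (X² + X²) + X = 2*X² + X = X + 2*X²)
m(o, K) = (3 + o)*(K + o) (m(o, K) = (o + K)*(1*(1 + 2*1) + o) = (K + o)*(1*(1 + 2) + o) = (K + o)*(1*3 + o) = (K + o)*(3 + o) = (3 + o)*(K + o))
√(m(-80, -40) - 38039) = √(((-80)² + 3*(-40) + 3*(-80) - 40*(-80)) - 38039) = √((6400 - 120 - 240 + 3200) - 38039) = √(9240 - 38039) = √(-28799) = I*√28799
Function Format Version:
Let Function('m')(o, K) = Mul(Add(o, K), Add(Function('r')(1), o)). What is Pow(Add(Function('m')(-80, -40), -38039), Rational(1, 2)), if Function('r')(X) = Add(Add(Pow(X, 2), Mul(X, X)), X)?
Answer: Mul(I, Pow(28799, Rational(1, 2))) ≈ Mul(169.70, I)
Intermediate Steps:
Function('r')(X) = Add(X, Mul(2, Pow(X, 2))) (Function('r')(X) = Add(Add(Pow(X, 2), Pow(X, 2)), X) = Add(Mul(2, Pow(X, 2)), X) = Add(X, Mul(2, Pow(X, 2))))
Function('m')(o, K) = Mul(Add(3, o), Add(K, o)) (Function('m')(o, K) = Mul(Add(o, K), Add(Mul(1, Add(1, Mul(2, 1))), o)) = Mul(Add(K, o), Add(Mul(1, Add(1, 2)), o)) = Mul(Add(K, o), Add(Mul(1, 3), o)) = Mul(Add(K, o), Add(3, o)) = Mul(Add(3, o), Add(K, o)))
Pow(Add(Function('m')(-80, -40), -38039), Rational(1, 2)) = Pow(Add(Add(Pow(-80, 2), Mul(3, -40), Mul(3, -80), Mul(-40, -80)), -38039), Rational(1, 2)) = Pow(Add(Add(6400, -120, -240, 3200), -38039), Rational(1, 2)) = Pow(Add(9240, -38039), Rational(1, 2)) = Pow(-28799, Rational(1, 2)) = Mul(I, Pow(28799, Rational(1, 2)))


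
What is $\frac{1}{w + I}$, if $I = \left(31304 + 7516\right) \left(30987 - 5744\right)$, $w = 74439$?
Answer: $\frac{1}{980007699} \approx 1.0204 \cdot 10^{-9}$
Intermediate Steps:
$I = 979933260$ ($I = 38820 \cdot 25243 = 979933260$)
$\frac{1}{w + I} = \frac{1}{74439 + 979933260} = \frac{1}{980007699}$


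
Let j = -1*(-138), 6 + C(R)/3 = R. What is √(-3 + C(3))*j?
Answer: 276*I*√3 ≈ 478.05*I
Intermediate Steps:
C(R) = -18 + 3*R
j = 138
√(-3 + C(3))*j = √(-3 + (-18 + 3*3))*138 = √(-3 + (-18 + 9))*138 = √(-3 - 9)*138 = √(-12)*138 = (2*I*√3)*138 = 276*I*√3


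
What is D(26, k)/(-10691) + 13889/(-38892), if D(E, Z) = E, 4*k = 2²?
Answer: -149498491/415794372 ≈ -0.35955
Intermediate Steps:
k = 1 (k = (¼)*2² = (¼)*4 = 1)
D(26, k)/(-10691) + 13889/(-38892) = 26/(-10691) + 13889/(-38892) = 26*(-1/10691) + 13889*(-1/38892) = -26/10691 - 13889/38892 = -149498491/415794372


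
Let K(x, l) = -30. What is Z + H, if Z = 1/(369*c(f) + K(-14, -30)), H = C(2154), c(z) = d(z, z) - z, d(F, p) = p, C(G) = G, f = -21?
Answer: 64619/30 ≈ 2154.0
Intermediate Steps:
c(z) = 0 (c(z) = z - z = 0)
H = 2154
Z = -1/30 (Z = 1/(369*0 - 30) = 1/(0 - 30) = 1/(-30) = -1/30 ≈ -0.033333)
Z + H = -1/30 + 2154 = 64619/30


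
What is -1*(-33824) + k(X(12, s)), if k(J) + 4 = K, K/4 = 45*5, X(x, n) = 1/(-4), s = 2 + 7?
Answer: 34720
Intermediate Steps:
s = 9
X(x, n) = -¼
K = 900 (K = 4*(45*5) = 4*225 = 900)
k(J) = 896 (k(J) = -4 + 900 = 896)
-1*(-33824) + k(X(12, s)) = -1*(-33824) + 896 = 33824 + 896 = 34720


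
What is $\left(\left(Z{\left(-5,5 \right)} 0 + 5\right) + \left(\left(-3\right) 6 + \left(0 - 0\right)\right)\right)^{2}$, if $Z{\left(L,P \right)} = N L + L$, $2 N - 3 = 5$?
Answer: $169$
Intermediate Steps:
$N = 4$ ($N = \frac{3}{2} + \frac{1}{2} \cdot 5 = \frac{3}{2} + \frac{5}{2} = 4$)
$Z{\left(L,P \right)} = 5 L$ ($Z{\left(L,P \right)} = 4 L + L = 5 L$)
$\left(\left(Z{\left(-5,5 \right)} 0 + 5\right) + \left(\left(-3\right) 6 + \left(0 - 0\right)\right)\right)^{2} = \left(\left(5 \left(-5\right) 0 + 5\right) + \left(\left(-3\right) 6 + \left(0 - 0\right)\right)\right)^{2} = \left(\left(\left(-25\right) 0 + 5\right) + \left(-18 + \left(0 + 0\right)\right)\right)^{2} = \left(\left(0 + 5\right) + \left(-18 + 0\right)\right)^{2} = \left(5 - 18\right)^{2} = \left(-13\right)^{2} = 169$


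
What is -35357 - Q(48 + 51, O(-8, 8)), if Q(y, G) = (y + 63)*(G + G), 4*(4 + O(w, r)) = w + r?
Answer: -34061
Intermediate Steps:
O(w, r) = -4 + r/4 + w/4 (O(w, r) = -4 + (w + r)/4 = -4 + (r + w)/4 = -4 + (r/4 + w/4) = -4 + r/4 + w/4)
Q(y, G) = 2*G*(63 + y) (Q(y, G) = (63 + y)*(2*G) = 2*G*(63 + y))
-35357 - Q(48 + 51, O(-8, 8)) = -35357 - 2*(-4 + (1/4)*8 + (1/4)*(-8))*(63 + (48 + 51)) = -35357 - 2*(-4 + 2 - 2)*(63 + 99) = -35357 - 2*(-4)*162 = -35357 - 1*(-1296) = -35357 + 1296 = -34061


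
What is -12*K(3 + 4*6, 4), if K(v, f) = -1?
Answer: 12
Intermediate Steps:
-12*K(3 + 4*6, 4) = -12*(-1) = 12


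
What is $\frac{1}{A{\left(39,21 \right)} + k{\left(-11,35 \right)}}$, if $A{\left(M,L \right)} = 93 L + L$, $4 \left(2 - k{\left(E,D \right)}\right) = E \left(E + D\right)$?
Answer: $\frac{1}{2042} \approx 0.00048972$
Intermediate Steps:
$k{\left(E,D \right)} = 2 - \frac{E \left(D + E\right)}{4}$ ($k{\left(E,D \right)} = 2 - \frac{E \left(E + D\right)}{4} = 2 - \frac{E \left(D + E\right)}{4}$)
$A{\left(M,L \right)} = 94 L$
$\frac{1}{A{\left(39,21 \right)} + k{\left(-11,35 \right)}} = \frac{1}{94 \cdot 21 - \left(-2 - \frac{385}{4} + \frac{121}{4}\right)} = \frac{1}{1974 + \left(2 - \frac{121}{4} + \frac{385}{4}\right)} = \frac{1}{1974 + 68} = \frac{1}{2042}$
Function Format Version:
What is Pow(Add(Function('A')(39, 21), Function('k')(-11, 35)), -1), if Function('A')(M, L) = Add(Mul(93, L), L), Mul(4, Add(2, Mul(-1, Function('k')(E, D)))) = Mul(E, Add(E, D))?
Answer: Rational(1, 2042) ≈ 0.00048972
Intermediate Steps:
Function('k')(E, D) = Add(2, Mul(Rational(-1, 4), E, Add(D, E))) (Function('k')(E, D) = Add(2, Mul(Rational(-1, 4), Mul(E, Add(E, D)))) = Add(2, Mul(Rational(-1, 4), Mul(E, Add(D, E)))) = Add(2, Mul(Rational(-1, 4), E, Add(D, E))))
Function('A')(M, L) = Mul(94, L)
Pow(Add(Function('A')(39, 21), Function('k')(-11, 35)), -1) = Pow(Add(Mul(94, 21), Add(2, Mul(Rational(-1, 4), Pow(-11, 2)), Mul(Rational(-1, 4), 35, -11))), -1) = Pow(Add(1974, Add(2, Mul(Rational(-1, 4), 121), Rational(385, 4))), -1) = Pow(Add(1974, Add(2, Rational(-121, 4), Rational(385, 4))), -1) = Pow(Add(1974, 68), -1) = Pow(2042, -1) = Rational(1, 2042)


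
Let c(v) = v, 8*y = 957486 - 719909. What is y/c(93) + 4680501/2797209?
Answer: 74226090593/231235944 ≈ 321.00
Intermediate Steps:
y = 237577/8 (y = (957486 - 719909)/8 = (⅛)*237577 = 237577/8 ≈ 29697.)
y/c(93) + 4680501/2797209 = (237577/8)/93 + 4680501/2797209 = (237577/8)*(1/93) + 4680501*(1/2797209) = 237577/744 + 1560167/932403 = 74226090593/231235944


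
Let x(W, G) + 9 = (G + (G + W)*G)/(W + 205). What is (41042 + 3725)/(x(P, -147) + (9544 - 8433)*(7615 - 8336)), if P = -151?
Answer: -89534/1600463 ≈ -0.055943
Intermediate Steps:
x(W, G) = -9 + (G + G*(G + W))/(205 + W) (x(W, G) = -9 + (G + (G + W)*G)/(W + 205) = -9 + (G + G*(G + W))/(205 + W))
(41042 + 3725)/(x(P, -147) + (9544 - 8433)*(7615 - 8336)) = (41042 + 3725)/((-1845 - 147 + (-147)**2 - 9*(-151) - 147*(-151))/(205 - 151) + (9544 - 8433)*(7615 - 8336)) = 44767/((-1845 - 147 + 21609 + 1359 + 22197)/54 + 1111*(-721)) = 44767/((1/54)*43173 - 801031) = 44767/(1599/2 - 801031) = 44767/(-1600463/2) = 44767*(-2/1600463) = -89534/1600463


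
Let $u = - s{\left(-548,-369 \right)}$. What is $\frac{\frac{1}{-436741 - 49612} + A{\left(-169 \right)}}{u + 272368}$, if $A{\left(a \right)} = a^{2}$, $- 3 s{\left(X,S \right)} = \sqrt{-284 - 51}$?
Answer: $\frac{34050508313577984}{324717931923730303} - \frac{41672184096 i \sqrt{335}}{324717931923730303} \approx 0.10486 - 2.3489 \cdot 10^{-6} i$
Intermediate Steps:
$s{\left(X,S \right)} = - \frac{i \sqrt{335}}{3}$ ($s{\left(X,S \right)} = - \frac{\sqrt{-284 - 51}}{3} = - \frac{\sqrt{-335}}{3} = - \frac{i \sqrt{335}}{3}$)
$u = \frac{i \sqrt{335}}{3}$ ($u = - \frac{\left(-1\right) i \sqrt{335}}{3} = \frac{i \sqrt{335}}{3} \approx 6.101 i$)
$\frac{\frac{1}{-436741 - 49612} + A{\left(-169 \right)}}{u + 272368} = \frac{\frac{1}{-436741 - 49612} + \left(-169\right)^{2}}{\frac{i \sqrt{335}}{3} + 272368} = \frac{\frac{1}{-486353} + 28561}{272368 + \frac{i \sqrt{335}}{3}} = \frac{- \frac{1}{486353} + 28561}{272368 + \frac{i \sqrt{335}}{3}} = \frac{13890728032}{486353 \left(272368 + \frac{i \sqrt{335}}{3}\right)}$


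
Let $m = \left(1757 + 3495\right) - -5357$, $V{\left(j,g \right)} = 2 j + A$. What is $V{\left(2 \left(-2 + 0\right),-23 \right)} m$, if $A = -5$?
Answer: $-137917$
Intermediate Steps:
$V{\left(j,g \right)} = -5 + 2 j$ ($V{\left(j,g \right)} = 2 j - 5 = -5 + 2 j$)
$m = 10609$ ($m = 5252 + 5357 = 10609$)
$V{\left(2 \left(-2 + 0\right),-23 \right)} m = \left(-5 + 2 \cdot 2 \left(-2 + 0\right)\right) 10609 = \left(-5 + 2 \cdot 2 \left(-2\right)\right) 10609 = \left(-5 + 2 \left(-4\right)\right) 10609 = \left(-5 - 8\right) 10609 = \left(-13\right) 10609 = -137917$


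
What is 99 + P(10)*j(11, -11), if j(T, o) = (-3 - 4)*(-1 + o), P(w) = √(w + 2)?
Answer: 99 + 168*√3 ≈ 389.98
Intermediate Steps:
P(w) = √(2 + w)
j(T, o) = 7 - 7*o (j(T, o) = -7*(-1 + o) = 7 - 7*o)
99 + P(10)*j(11, -11) = 99 + √(2 + 10)*(7 - 7*(-11)) = 99 + √12*(7 + 77) = 99 + (2*√3)*84 = 99 + 168*√3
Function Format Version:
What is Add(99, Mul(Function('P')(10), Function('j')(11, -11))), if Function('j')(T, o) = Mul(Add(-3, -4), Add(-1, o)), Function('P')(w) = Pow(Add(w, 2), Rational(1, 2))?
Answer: Add(99, Mul(168, Pow(3, Rational(1, 2)))) ≈ 389.98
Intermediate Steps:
Function('P')(w) = Pow(Add(2, w), Rational(1, 2))
Function('j')(T, o) = Add(7, Mul(-7, o)) (Function('j')(T, o) = Mul(-7, Add(-1, o)) = Add(7, Mul(-7, o)))
Add(99, Mul(Function('P')(10), Function('j')(11, -11))) = Add(99, Mul(Pow(Add(2, 10), Rational(1, 2)), Add(7, Mul(-7, -11)))) = Add(99, Mul(Pow(12, Rational(1, 2)), Add(7, 77))) = Add(99, Mul(Mul(2, Pow(3, Rational(1, 2))), 84)) = Add(99, Mul(168, Pow(3, Rational(1, 2))))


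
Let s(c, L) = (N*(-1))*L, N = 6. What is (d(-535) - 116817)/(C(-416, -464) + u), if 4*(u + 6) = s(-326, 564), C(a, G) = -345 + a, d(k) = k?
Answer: 117352/1613 ≈ 72.754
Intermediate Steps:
s(c, L) = -6*L (s(c, L) = (6*(-1))*L = -6*L)
u = -852 (u = -6 + (-6*564)/4 = -6 + (¼)*(-3384) = -6 - 846 = -852)
(d(-535) - 116817)/(C(-416, -464) + u) = (-535 - 116817)/((-345 - 416) - 852) = -117352/(-761 - 852) = -117352/(-1613) = -117352*(-1/1613) = 117352/1613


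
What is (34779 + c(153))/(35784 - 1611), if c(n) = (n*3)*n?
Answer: 35002/11391 ≈ 3.0728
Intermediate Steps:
c(n) = 3*n**2 (c(n) = (3*n)*n = 3*n**2)
(34779 + c(153))/(35784 - 1611) = (34779 + 3*153**2)/(35784 - 1611) = (34779 + 3*23409)/34173 = (34779 + 70227)*(1/34173) = 105006*(1/34173) = 35002/11391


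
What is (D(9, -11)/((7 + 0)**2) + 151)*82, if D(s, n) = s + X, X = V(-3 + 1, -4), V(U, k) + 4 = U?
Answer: 606964/49 ≈ 12387.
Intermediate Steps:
V(U, k) = -4 + U
X = -6 (X = -4 + (-3 + 1) = -4 - 2 = -6)
D(s, n) = -6 + s (D(s, n) = s - 6 = -6 + s)
(D(9, -11)/((7 + 0)**2) + 151)*82 = ((-6 + 9)/((7 + 0)**2) + 151)*82 = (3/(7**2) + 151)*82 = (3/49 + 151)*82 = (7402/49)*82 = 606964/49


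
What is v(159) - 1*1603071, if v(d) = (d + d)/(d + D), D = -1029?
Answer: -232445348/145 ≈ -1.6031e+6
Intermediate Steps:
v(d) = 2*d/(-1029 + d) (v(d) = (d + d)/(d - 1029) = (2*d)/(-1029 + d) = 2*d/(-1029 + d))
v(159) - 1*1603071 = 2*159/(-1029 + 159) - 1*1603071 = 2*159/(-870) - 1603071 = 2*159*(-1/870) - 1603071 = -53/145 - 1603071 = -232445348/145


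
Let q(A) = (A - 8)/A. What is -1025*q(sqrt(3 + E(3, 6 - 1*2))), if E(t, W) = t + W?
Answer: -1025 + 820*sqrt(10) ≈ 1568.1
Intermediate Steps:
E(t, W) = W + t
q(A) = (-8 + A)/A
-1025*q(sqrt(3 + E(3, 6 - 1*2))) = -1025*(-8 + sqrt(3 + ((6 - 1*2) + 3)))/(sqrt(3 + ((6 - 1*2) + 3))) = -1025*(-8 + sqrt(3 + ((6 - 2) + 3)))/(sqrt(3 + ((6 - 2) + 3))) = -1025*(-8 + sqrt(3 + (4 + 3)))/(sqrt(3 + (4 + 3))) = -1025*(-8 + sqrt(3 + 7))/(sqrt(3 + 7)) = -1025*(-8 + sqrt(10))/(sqrt(10)) = -1025*sqrt(10)/10*(-8 + sqrt(10)) = -205*sqrt(10)*(-8 + sqrt(10))/2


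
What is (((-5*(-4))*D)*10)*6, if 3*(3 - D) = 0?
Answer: 3600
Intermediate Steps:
D = 3 (D = 3 - ⅓*0 = 3 + 0 = 3)
(((-5*(-4))*D)*10)*6 = ((-5*(-4)*3)*10)*6 = ((20*3)*10)*6 = (60*10)*6 = 600*6 = 3600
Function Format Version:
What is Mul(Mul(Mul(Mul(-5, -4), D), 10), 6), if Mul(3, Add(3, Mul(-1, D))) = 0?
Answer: 3600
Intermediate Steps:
D = 3 (D = Add(3, Mul(Rational(-1, 3), 0)) = Add(3, 0) = 3)
Mul(Mul(Mul(Mul(-5, -4), D), 10), 6) = Mul(Mul(Mul(Mul(-5, -4), 3), 10), 6) = Mul(Mul(Mul(20, 3), 10), 6) = Mul(Mul(60, 10), 6) = Mul(600, 6) = 3600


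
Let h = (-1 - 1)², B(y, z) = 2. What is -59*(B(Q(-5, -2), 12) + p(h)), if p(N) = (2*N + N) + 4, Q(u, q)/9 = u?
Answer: -1062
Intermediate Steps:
Q(u, q) = 9*u
h = 4 (h = (-2)² = 4)
p(N) = 4 + 3*N (p(N) = 3*N + 4 = 4 + 3*N)
-59*(B(Q(-5, -2), 12) + p(h)) = -59*(2 + (4 + 3*4)) = -59*(2 + (4 + 12)) = -59*(2 + 16) = -59*18 = -1062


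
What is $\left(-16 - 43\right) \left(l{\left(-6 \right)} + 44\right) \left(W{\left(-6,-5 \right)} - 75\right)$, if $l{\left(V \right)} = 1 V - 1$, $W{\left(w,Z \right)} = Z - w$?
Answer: $161542$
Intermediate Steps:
$l{\left(V \right)} = -1 + V$ ($l{\left(V \right)} = V - 1 = -1 + V$)
$\left(-16 - 43\right) \left(l{\left(-6 \right)} + 44\right) \left(W{\left(-6,-5 \right)} - 75\right) = \left(-16 - 43\right) \left(\left(-1 - 6\right) + 44\right) \left(\left(-5 - -6\right) - 75\right) = - 59 \left(-7 + 44\right) \left(\left(-5 + 6\right) - 75\right) = \left(-59\right) 37 \left(1 - 75\right) = \left(-2183\right) \left(-74\right) = 161542$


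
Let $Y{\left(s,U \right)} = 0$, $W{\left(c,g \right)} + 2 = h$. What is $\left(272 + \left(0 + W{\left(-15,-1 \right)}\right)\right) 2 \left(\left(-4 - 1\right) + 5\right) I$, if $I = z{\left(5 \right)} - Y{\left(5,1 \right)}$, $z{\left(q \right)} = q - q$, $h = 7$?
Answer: $0$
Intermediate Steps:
$W{\left(c,g \right)} = 5$ ($W{\left(c,g \right)} = -2 + 7 = 5$)
$z{\left(q \right)} = 0$
$I = 0$ ($I = 0 - 0 = 0 + 0 = 0$)
$\left(272 + \left(0 + W{\left(-15,-1 \right)}\right)\right) 2 \left(\left(-4 - 1\right) + 5\right) I = \left(272 + \left(0 + 5\right)\right) 2 \left(\left(-4 - 1\right) + 5\right) 0 = \left(272 + 5\right) 2 \left(-5 + 5\right) 0 = 277 \cdot 2 \cdot 0 \cdot 0 = 277 \cdot 0 \cdot 0 = 277 \cdot 0 = 0$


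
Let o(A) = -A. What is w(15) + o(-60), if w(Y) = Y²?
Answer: 285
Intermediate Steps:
w(15) + o(-60) = 15² - 1*(-60) = 225 + 60 = 285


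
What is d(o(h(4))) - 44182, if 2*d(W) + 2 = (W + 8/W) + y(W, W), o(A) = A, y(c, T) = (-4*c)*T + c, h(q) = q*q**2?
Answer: -836975/16 ≈ -52311.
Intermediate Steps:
h(q) = q**3
y(c, T) = c - 4*T*c (y(c, T) = -4*T*c + c = c - 4*T*c)
d(W) = -1 + W/2 + 4/W + W*(1 - 4*W)/2 (d(W) = -1 + ((W + 8/W) + W*(1 - 4*W))/2 = -1 + (W + 8/W + W*(1 - 4*W))/2 = -1 + (W/2 + 4/W + W*(1 - 4*W)/2) = -1 + W/2 + 4/W + W*(1 - 4*W)/2)
d(o(h(4))) - 44182 = (-1 + 4**3 - 2*(4**3)**2 + 4/(4**3)) - 44182 = (-1 + 64 - 2*64**2 + 4/64) - 44182 = (-1 + 64 - 2*4096 + 4*(1/64)) - 44182 = (-1 + 64 - 8192 + 1/16) - 44182 = -130063/16 - 44182 = -836975/16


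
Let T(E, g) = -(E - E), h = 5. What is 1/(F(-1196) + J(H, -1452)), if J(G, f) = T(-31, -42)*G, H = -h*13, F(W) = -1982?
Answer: -1/1982 ≈ -0.00050454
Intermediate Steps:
T(E, g) = 0 (T(E, g) = -1*0 = 0)
H = -65 (H = -1*5*13 = -5*13 = -65)
J(G, f) = 0 (J(G, f) = 0*G = 0)
1/(F(-1196) + J(H, -1452)) = 1/(-1982 + 0) = 1/(-1982) = -1/1982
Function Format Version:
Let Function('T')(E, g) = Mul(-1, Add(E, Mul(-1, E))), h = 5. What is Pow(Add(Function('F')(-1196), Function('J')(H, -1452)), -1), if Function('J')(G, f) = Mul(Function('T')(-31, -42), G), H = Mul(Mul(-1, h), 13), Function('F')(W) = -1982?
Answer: Rational(-1, 1982) ≈ -0.00050454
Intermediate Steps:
Function('T')(E, g) = 0 (Function('T')(E, g) = Mul(-1, 0) = 0)
H = -65 (H = Mul(Mul(-1, 5), 13) = Mul(-5, 13) = -65)
Function('J')(G, f) = 0 (Function('J')(G, f) = Mul(0, G) = 0)
Pow(Add(Function('F')(-1196), Function('J')(H, -1452)), -1) = Pow(Add(-1982, 0), -1) = Pow(-1982, -1) = Rational(-1, 1982)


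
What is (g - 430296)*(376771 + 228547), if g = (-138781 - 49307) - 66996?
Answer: -414872850840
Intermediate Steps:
g = -255084 (g = -188088 - 66996 = -255084)
(g - 430296)*(376771 + 228547) = (-255084 - 430296)*(376771 + 228547) = -685380*605318 = -414872850840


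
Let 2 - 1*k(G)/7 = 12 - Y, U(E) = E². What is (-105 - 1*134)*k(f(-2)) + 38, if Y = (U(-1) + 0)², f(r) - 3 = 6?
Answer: 15095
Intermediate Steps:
f(r) = 9 (f(r) = 3 + 6 = 9)
Y = 1 (Y = ((-1)² + 0)² = (1 + 0)² = 1² = 1)
k(G) = -63 (k(G) = 14 - 7*(12 - 1*1) = 14 - 7*(12 - 1) = 14 - 7*11 = 14 - 77 = -63)
(-105 - 1*134)*k(f(-2)) + 38 = (-105 - 1*134)*(-63) + 38 = (-105 - 134)*(-63) + 38 = -239*(-63) + 38 = 15057 + 38 = 15095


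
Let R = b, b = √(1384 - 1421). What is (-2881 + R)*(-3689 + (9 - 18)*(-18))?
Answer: 10161287 - 3527*I*√37 ≈ 1.0161e+7 - 21454.0*I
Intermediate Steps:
b = I*√37 (b = √(-37) = I*√37 ≈ 6.0828*I)
R = I*√37 ≈ 6.0828*I
(-2881 + R)*(-3689 + (9 - 18)*(-18)) = (-2881 + I*√37)*(-3689 + (9 - 18)*(-18)) = (-2881 + I*√37)*(-3689 - 9*(-18)) = (-2881 + I*√37)*(-3689 + 162) = (-2881 + I*√37)*(-3527) = 10161287 - 3527*I*√37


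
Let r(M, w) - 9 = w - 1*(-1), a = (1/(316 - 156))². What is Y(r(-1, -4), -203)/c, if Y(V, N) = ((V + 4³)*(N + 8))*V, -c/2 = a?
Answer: 1048320000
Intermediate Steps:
a = 1/25600 (a = (1/160)² = 1/25600 ≈ 3.9063e-5)
r(M, w) = 10 + w (r(M, w) = 9 + (w - 1*(-1)) = 9 + (w + 1) = 9 + (1 + w) = 10 + w)
c = -1/12800 (c = -2*1/25600 = -1/12800 ≈ -7.8125e-5)
Y(V, N) = V*(8 + N)*(64 + V) (Y(V, N) = ((V + 64)*(8 + N))*V = ((64 + V)*(8 + N))*V = ((8 + N)*(64 + V))*V = V*(8 + N)*(64 + V))
Y(r(-1, -4), -203)/c = ((10 - 4)*(512 + 8*(10 - 4) + 64*(-203) - 203*(10 - 4)))/(-1/12800) = (6*(512 + 8*6 - 12992 - 203*6))*(-12800) = (6*(512 + 48 - 12992 - 1218))*(-12800) = (6*(-13650))*(-12800) = -81900*(-12800) = 1048320000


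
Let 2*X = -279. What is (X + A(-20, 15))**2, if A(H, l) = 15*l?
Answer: 29241/4 ≈ 7310.3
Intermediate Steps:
X = -279/2 (X = (1/2)*(-279) = -279/2 ≈ -139.50)
(X + A(-20, 15))**2 = (-279/2 + 15*15)**2 = (-279/2 + 225)**2 = (171/2)**2 = 29241/4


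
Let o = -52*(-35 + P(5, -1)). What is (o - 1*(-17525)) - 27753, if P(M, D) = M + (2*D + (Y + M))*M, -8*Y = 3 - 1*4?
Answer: -18961/2 ≈ -9480.5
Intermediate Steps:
Y = ⅛ (Y = -(3 - 1*4)/8 = -(3 - 4)/8 = -⅛*(-1) = ⅛ ≈ 0.12500)
P(M, D) = M + M*(⅛ + M + 2*D) (P(M, D) = M + (2*D + (⅛ + M))*M = M + (⅛ + M + 2*D)*M = M + M*(⅛ + M + 2*D))
o = 1495/2 (o = -52*(-35 + (⅛)*5*(9 + 8*5 + 16*(-1))) = -52*(-35 + (⅛)*5*(9 + 40 - 16)) = -52*(-35 + (⅛)*5*33) = -52*(-35 + 165/8) = -52*(-115/8) = 1495/2 ≈ 747.50)
(o - 1*(-17525)) - 27753 = (1495/2 - 1*(-17525)) - 27753 = (1495/2 + 17525) - 27753 = 36545/2 - 27753 = -18961/2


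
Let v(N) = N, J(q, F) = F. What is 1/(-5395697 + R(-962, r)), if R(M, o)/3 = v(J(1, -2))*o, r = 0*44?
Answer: -1/5395697 ≈ -1.8533e-7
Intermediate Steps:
r = 0
R(M, o) = -6*o (R(M, o) = 3*(-2*o) = -6*o)
1/(-5395697 + R(-962, r)) = 1/(-5395697 - 6*0) = 1/(-5395697 + 0) = 1/(-5395697) = -1/5395697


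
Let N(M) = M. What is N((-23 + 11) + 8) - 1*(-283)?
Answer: 279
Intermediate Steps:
N((-23 + 11) + 8) - 1*(-283) = ((-23 + 11) + 8) - 1*(-283) = (-12 + 8) + 283 = -4 + 283 = 279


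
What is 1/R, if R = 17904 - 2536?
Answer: 1/15368 ≈ 6.5070e-5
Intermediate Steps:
R = 15368
1/R = 1/15368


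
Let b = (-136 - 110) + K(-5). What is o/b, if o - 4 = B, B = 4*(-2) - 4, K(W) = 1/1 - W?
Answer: 1/30 ≈ 0.033333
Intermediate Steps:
K(W) = 1 - W
B = -12 (B = -8 - 4 = -12)
o = -8 (o = 4 - 12 = -8)
b = -240 (b = (-136 - 110) + (1 - 1*(-5)) = -246 + (1 + 5) = -246 + 6 = -240)
o/b = -8/(-240) = -8*(-1/240) = 1/30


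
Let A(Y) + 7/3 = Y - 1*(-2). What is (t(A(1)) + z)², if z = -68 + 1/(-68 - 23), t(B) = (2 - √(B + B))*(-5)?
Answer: 152015503/24843 - 141980*√3/273 ≈ 5218.3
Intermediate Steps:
A(Y) = -⅓ + Y (A(Y) = -7/3 + (Y - 1*(-2)) = -7/3 + (Y + 2) = -7/3 + (2 + Y) = -⅓ + Y)
t(B) = -10 + 5*√2*√B (t(B) = (2 - √(2*B))*(-5) = (2 - √2*√B)*(-5) = -10 + 5*√2*√B)
z = -6189/91 (z = -68 + 1/(-91) = -68 - 1/91 = -6189/91 ≈ -68.011)
(t(A(1)) + z)² = ((-10 + 5*√2*√(-⅓ + 1)) - 6189/91)² = ((-10 + 5*√2*√(⅔)) - 6189/91)² = ((-10 + 5*√2*(√6/3)) - 6189/91)² = ((-10 + 10*√3/3) - 6189/91)² = (-7099/91 + 10*√3/3)²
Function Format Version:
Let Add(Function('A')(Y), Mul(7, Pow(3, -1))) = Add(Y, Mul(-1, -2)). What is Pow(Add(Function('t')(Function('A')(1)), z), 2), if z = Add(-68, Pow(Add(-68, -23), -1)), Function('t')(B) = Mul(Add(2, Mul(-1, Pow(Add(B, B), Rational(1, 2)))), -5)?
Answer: Add(Rational(152015503, 24843), Mul(Rational(-141980, 273), Pow(3, Rational(1, 2)))) ≈ 5218.3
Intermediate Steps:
Function('A')(Y) = Add(Rational(-1, 3), Y) (Function('A')(Y) = Add(Rational(-7, 3), Add(Y, Mul(-1, -2))) = Add(Rational(-7, 3), Add(Y, 2)) = Add(Rational(-7, 3), Add(2, Y)) = Add(Rational(-1, 3), Y))
Function('t')(B) = Add(-10, Mul(5, Pow(2, Rational(1, 2)), Pow(B, Rational(1, 2)))) (Function('t')(B) = Mul(Add(2, Mul(-1, Pow(Mul(2, B), Rational(1, 2)))), -5) = Mul(Add(2, Mul(-1, Mul(Pow(2, Rational(1, 2)), Pow(B, Rational(1, 2))))), -5) = Mul(Add(2, Mul(-1, Pow(2, Rational(1, 2)), Pow(B, Rational(1, 2)))), -5) = Add(-10, Mul(5, Pow(2, Rational(1, 2)), Pow(B, Rational(1, 2)))))
z = Rational(-6189, 91) (z = Add(-68, Pow(-91, -1)) = Add(-68, Rational(-1, 91)) = Rational(-6189, 91) ≈ -68.011)
Pow(Add(Function('t')(Function('A')(1)), z), 2) = Pow(Add(Add(-10, Mul(5, Pow(2, Rational(1, 2)), Pow(Add(Rational(-1, 3), 1), Rational(1, 2)))), Rational(-6189, 91)), 2) = Pow(Add(Add(-10, Mul(5, Pow(2, Rational(1, 2)), Pow(Rational(2, 3), Rational(1, 2)))), Rational(-6189, 91)), 2) = Pow(Add(Add(-10, Mul(5, Pow(2, Rational(1, 2)), Mul(Rational(1, 3), Pow(6, Rational(1, 2))))), Rational(-6189, 91)), 2) = Pow(Add(Add(-10, Mul(Rational(10, 3), Pow(3, Rational(1, 2)))), Rational(-6189, 91)), 2) = Pow(Add(Rational(-7099, 91), Mul(Rational(10, 3), Pow(3, Rational(1, 2)))), 2)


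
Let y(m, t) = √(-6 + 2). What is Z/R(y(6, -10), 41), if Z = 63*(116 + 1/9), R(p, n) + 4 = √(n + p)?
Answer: -7315/(4 - √(41 + 2*I)) ≈ 3028.8 - 196.62*I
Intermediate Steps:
y(m, t) = 2*I (y(m, t) = √(-4) = 2*I)
R(p, n) = -4 + √(n + p)
Z = 7315 (Z = 63*(116 + ⅑) = 63*(1045/9) = 7315)
Z/R(y(6, -10), 41) = 7315/(-4 + √(41 + 2*I))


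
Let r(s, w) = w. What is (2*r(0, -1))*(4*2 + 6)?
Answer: -28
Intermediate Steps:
(2*r(0, -1))*(4*2 + 6) = (2*(-1))*(4*2 + 6) = -2*(8 + 6) = -2*14 = -28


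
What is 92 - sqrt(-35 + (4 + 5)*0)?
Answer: 92 - I*sqrt(35) ≈ 92.0 - 5.9161*I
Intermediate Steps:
92 - sqrt(-35 + (4 + 5)*0) = 92 - sqrt(-35 + 9*0) = 92 - sqrt(-35 + 0) = 92 - sqrt(-35) = 92 - I*sqrt(35)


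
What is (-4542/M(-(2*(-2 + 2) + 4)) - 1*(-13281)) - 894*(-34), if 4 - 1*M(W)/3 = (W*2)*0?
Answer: 86597/2 ≈ 43299.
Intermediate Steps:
M(W) = 12 (M(W) = 12 - 3*W*2*0 = 12 - 3*2*W*0 = 12 - 3*0 = 12 + 0 = 12)
(-4542/M(-(2*(-2 + 2) + 4)) - 1*(-13281)) - 894*(-34) = (-4542/12 - 1*(-13281)) - 894*(-34) = (-4542*1/12 + 13281) + 30396 = (-757/2 + 13281) + 30396 = 25805/2 + 30396 = 86597/2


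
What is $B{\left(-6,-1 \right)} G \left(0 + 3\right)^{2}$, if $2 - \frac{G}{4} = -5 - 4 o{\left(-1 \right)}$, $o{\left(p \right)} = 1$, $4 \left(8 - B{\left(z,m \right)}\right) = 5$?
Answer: $2673$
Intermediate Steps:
$B{\left(z,m \right)} = \frac{27}{4}$ ($B{\left(z,m \right)} = 8 - \frac{5}{4} = \frac{27}{4}$)
$G = 44$ ($G = 8 - 4 \left(-5 - 4\right) = 8 - -36 = 8 + 36 = 44$)
$B{\left(-6,-1 \right)} G \left(0 + 3\right)^{2} = \frac{27}{4} \cdot 44 \left(0 + 3\right)^{2} = 297 \cdot 3^{2} = 297 \cdot 9 = 2673$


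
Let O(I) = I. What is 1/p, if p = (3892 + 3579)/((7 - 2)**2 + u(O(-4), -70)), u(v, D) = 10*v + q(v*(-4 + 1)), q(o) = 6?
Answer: -9/7471 ≈ -0.0012047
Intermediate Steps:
u(v, D) = 6 + 10*v (u(v, D) = 10*v + 6 = 6 + 10*v)
p = -7471/9 (p = (3892 + 3579)/((7 - 2)**2 + (6 + 10*(-4))) = 7471/(5**2 + (6 - 40)) = 7471/(25 - 34) = 7471/(-9) = 7471*(-1/9) = -7471/9 ≈ -830.11)
1/p = 1/(-7471/9) = -9/7471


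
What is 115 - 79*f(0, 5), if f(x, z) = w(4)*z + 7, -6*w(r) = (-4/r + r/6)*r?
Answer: -4732/9 ≈ -525.78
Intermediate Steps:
w(r) = -r*(-4/r + r/6)/6 (w(r) = -(-4/r + r/6)*r/6 = -r*(-4/r + r/6)/6)
f(x, z) = 7 + 2*z/9 (f(x, z) = (⅔ - 1/36*4²)*z + 7 = (⅔ - 1/36*16)*z + 7 = (⅔ - 4/9)*z + 7 = 2*z/9 + 7 = 7 + 2*z/9)
115 - 79*f(0, 5) = 115 - 79*(7 + (2/9)*5) = 115 - 79*(7 + 10/9) = 115 - 79*73/9 = 115 - 5767/9 = -4732/9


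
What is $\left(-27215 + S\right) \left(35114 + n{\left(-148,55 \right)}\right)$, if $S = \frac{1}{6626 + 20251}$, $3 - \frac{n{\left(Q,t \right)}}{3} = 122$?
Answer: $- \frac{25423270204378}{26877} \approx -9.4591 \cdot 10^{8}$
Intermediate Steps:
$n{\left(Q,t \right)} = -357$ ($n{\left(Q,t \right)} = 9 - 366 = -357$)
$S = \frac{1}{26877} \approx 3.7207 \cdot 10^{-5}$
$\left(-27215 + S\right) \left(35114 + n{\left(-148,55 \right)}\right) = \left(-27215 + \frac{1}{26877}\right) \left(35114 - 357\right) = \left(- \frac{731457554}{26877}\right) 34757 = - \frac{25423270204378}{26877}$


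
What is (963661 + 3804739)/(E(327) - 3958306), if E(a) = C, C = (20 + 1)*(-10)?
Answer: -1192100/989629 ≈ -1.2046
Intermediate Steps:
C = -210 (C = 21*(-10) = -210)
E(a) = -210
(963661 + 3804739)/(E(327) - 3958306) = (963661 + 3804739)/(-210 - 3958306) = 4768400/(-3958516) = 4768400*(-1/3958516) = -1192100/989629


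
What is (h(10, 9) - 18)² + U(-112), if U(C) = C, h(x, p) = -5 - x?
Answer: 977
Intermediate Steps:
(h(10, 9) - 18)² + U(-112) = ((-5 - 1*10) - 18)² - 112 = ((-5 - 10) - 18)² - 112 = (-15 - 18)² - 112 = (-33)² - 112 = 1089 - 112 = 977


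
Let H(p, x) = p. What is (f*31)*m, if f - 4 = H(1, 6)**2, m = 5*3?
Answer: 2325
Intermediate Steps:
m = 15
f = 5 (f = 4 + 1**2 = 4 + 1 = 5)
(f*31)*m = (5*31)*15 = 155*15 = 2325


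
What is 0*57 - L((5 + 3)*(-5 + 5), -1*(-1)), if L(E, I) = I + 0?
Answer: -1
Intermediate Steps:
L(E, I) = I
0*57 - L((5 + 3)*(-5 + 5), -1*(-1)) = 0*57 - (-1)*(-1) = 0 - 1*1 = 0 - 1 = -1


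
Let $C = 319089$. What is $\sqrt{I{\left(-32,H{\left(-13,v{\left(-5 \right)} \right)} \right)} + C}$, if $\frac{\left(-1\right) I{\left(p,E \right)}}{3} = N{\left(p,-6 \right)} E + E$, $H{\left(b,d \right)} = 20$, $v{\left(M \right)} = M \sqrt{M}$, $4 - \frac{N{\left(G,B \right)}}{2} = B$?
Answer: $\sqrt{317829} \approx 563.76$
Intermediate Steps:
$N{\left(G,B \right)} = 8 - 2 B$
$v{\left(M \right)} = M^{\frac{3}{2}}$
$I{\left(p,E \right)} = - 63 E$ ($I{\left(p,E \right)} = - 3 \left(\left(8 - -12\right) E + E\right) = - 3 \left(\left(8 + 12\right) E + E\right) = - 3 \left(20 E + E\right) = - 3 \cdot 21 E = - 63 E$)
$\sqrt{I{\left(-32,H{\left(-13,v{\left(-5 \right)} \right)} \right)} + C} = \sqrt{\left(-63\right) 20 + 319089} = \sqrt{-1260 + 319089} = \sqrt{317829}$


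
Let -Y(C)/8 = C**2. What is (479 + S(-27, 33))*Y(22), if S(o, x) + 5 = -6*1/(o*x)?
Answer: -49554560/27 ≈ -1.8354e+6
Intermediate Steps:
S(o, x) = -5 - 6/(o*x) (S(o, x) = -5 - 6*1/(o*x) = -5 - 6/(o*x))
Y(C) = -8*C**2
(479 + S(-27, 33))*Y(22) = (479 + (-5 - 6/(-27*33)))*(-8*22**2) = (479 + (-5 - 6*(-1/27)*1/33))*(-8*484) = (479 + (-5 + 2/297))*(-3872) = (479 - 1483/297)*(-3872) = (140780/297)*(-3872) = -49554560/27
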